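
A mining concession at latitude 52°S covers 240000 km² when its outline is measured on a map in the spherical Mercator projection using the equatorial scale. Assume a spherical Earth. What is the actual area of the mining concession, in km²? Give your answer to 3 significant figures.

For Mercator, h = k = sec φ (a conformal cylindrical projection has a single point scale, 1/cos φ).
Areal scale = k² = sec²φ = 1/cos²(52°) = 1/0.6157² = 2.638.
True area = apparent / (areal scale) = 240000 / 2.638 ≈ 91000 km².

91000 km²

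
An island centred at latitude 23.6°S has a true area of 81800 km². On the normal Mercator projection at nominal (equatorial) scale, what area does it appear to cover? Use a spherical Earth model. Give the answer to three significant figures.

97400 km²

For Mercator, h = k = sec φ (a conformal cylindrical projection has a single point scale, 1/cos φ).
Areal scale = k² = sec²φ = 1/cos²(23.6°) = 1/0.9164² = 1.191.
Apparent area = 81800 × 1.191 ≈ 97400 km².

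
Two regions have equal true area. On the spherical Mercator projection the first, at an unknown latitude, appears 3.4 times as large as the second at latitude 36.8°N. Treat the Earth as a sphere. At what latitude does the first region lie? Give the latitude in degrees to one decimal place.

64.3°

For equal true areas on Mercator, apparent areas scale as sec²φ, so the ratio is cos²φ₂ / cos²φ₁.
cos²φ₂ / cos²φ₁ = 3.4  ⇒  cos φ₁ = cos 36.8° / √3.4 = 0.8007/1.844 = 0.4343.
φ₁ = arccos(0.4343) ≈ 64.3°.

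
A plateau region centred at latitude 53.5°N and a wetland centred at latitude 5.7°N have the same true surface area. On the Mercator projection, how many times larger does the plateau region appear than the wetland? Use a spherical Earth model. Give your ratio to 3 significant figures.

Mercator areal scale is sec²φ.
At 53.5°: sec²(53.5°) = 1/0.5948² = 2.826.
At 5.7°: sec²(5.7°) = 1/0.9951² = 1.010.
Ratio = 2.826/1.010 = cos²(5.7°)/cos²(53.5°) ≈ 2.80.

2.80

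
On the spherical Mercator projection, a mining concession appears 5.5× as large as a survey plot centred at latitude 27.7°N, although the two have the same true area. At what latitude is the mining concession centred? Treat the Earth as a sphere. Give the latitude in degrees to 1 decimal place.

On Mercator, (apparent₁)/(apparent₂) = sec²φ₁ / sec²φ₂ when true areas are equal.
cos²φ₂ / cos²φ₁ = 5.5  ⇒  cos φ₁ = cos 27.7° / √5.5 = 0.8854/2.345 = 0.3775.
φ₁ = arccos(0.3775) ≈ 67.8°.

67.8°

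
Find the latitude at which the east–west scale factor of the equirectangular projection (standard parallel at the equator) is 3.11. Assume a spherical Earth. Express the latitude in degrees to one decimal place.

Plate carrée: h = 1, k = sec φ along parallels.
sec φ = 3.11  ⇒  cos φ = 0.3215  ⇒  φ ≈ 71.2°.

71.2°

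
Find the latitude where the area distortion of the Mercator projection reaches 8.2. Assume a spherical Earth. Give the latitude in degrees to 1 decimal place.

69.6°

Mercator areal scale is sec²φ.
sec²φ = 8.2  ⇒  cos²φ = 0.1220  ⇒  cos φ = 0.3492.
φ = arccos(0.3492) ≈ 69.6°.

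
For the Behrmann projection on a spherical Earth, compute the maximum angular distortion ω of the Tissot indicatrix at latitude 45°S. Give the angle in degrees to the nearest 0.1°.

The Behrmann projection is cylindrical equal-area with φ₀ = 30°. For cylindrical equal-area with standard parallel φ₀, h = cos φ / cos φ₀ and k = cos φ₀ / cos φ, so h·k = 1.
At 45°: h = 0.8165, k = 1.225; principal scales a = 1.225, b = 0.8165.
sin(ω/2) = (a − b)/(a + b) = 0.4082/2.041 = 0.2000, so ω = 2 arcsin(0.2000) ≈ 23.1°.

23.1°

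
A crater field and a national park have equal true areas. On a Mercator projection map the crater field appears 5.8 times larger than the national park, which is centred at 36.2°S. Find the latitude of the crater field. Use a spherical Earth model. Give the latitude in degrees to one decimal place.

70.4°

On Mercator, (apparent₁)/(apparent₂) = sec²φ₁ / sec²φ₂ when true areas are equal.
cos²φ₂ / cos²φ₁ = 5.8  ⇒  cos φ₁ = cos 36.2° / √5.8 = 0.8070/2.408 = 0.3351.
φ₁ = arccos(0.3351) ≈ 70.4°.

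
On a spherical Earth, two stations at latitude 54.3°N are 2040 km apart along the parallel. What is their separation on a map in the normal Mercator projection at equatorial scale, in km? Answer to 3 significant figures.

Mercator is conformal, so the point scale is isotropic: h = k = sec φ = 1/cos φ.
Along the parallel, k = sec 54.3° = 1/0.5835 = 1.714.
Map distance = 2040 × 1.714 ≈ 3500 km.

3500 km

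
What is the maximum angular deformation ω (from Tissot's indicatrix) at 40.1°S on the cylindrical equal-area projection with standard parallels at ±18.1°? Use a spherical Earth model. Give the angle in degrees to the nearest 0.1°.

24.7°

Cylindrical equal-area (φ₀ = 18.1°): h = cos φ / cos 18.1° along meridians, k = cos 18.1° / cos φ along parallels; h·k = 1.
At 40.1°: h = 0.8047, k = 1.243; principal scales a = 1.243, b = 0.8047.
sin(ω/2) = (a − b)/(a + b) = 0.4379/2.047 = 0.2139, so ω = 2 arcsin(0.2139) ≈ 24.7°.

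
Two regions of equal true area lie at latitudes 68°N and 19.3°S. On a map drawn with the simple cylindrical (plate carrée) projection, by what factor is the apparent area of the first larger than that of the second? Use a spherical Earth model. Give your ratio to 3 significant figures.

2.52

For the equirectangular projection with φ₀ = 0 (plate carrée), h = 1 along meridians and k = sec φ along parallels.
Areal scale at 68°: h·k = 1.000 × 2.669 = 2.669.
Areal scale at 19.3°: h·k = 1.000 × 1.060 = 1.060.
Ratio = 2.669/1.060 ≈ 2.52.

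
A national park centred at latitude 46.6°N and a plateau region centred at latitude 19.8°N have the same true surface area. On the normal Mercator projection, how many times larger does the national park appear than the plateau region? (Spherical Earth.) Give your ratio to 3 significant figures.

1.88

Mercator areal scale is sec²φ.
At 46.6°: sec²(46.6°) = 1/0.6871² = 2.118.
At 19.8°: sec²(19.8°) = 1/0.9409² = 1.130.
Ratio = 2.118/1.130 = cos²(19.8°)/cos²(46.6°) ≈ 1.88.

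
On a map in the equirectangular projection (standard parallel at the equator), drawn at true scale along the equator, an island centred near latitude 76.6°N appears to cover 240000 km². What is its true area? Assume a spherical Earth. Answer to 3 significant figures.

In the plate carrée (x = Rλ, y = Rφ), meridians are true-scale (h = 1) and parallels are stretched by k = sec φ.
Areal scale = h·k = 1 × sec φ; at 76.6°, h = 1.000, k = 4.315, so h·k = 4.315.
True area = apparent / (areal scale) = 240000 / 4.315 ≈ 55600 km².

55600 km²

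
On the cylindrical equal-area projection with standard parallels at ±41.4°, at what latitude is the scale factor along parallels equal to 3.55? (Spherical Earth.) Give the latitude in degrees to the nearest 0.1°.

77.8°

A cylindrical equal-area projection with standard parallel φ₀ has meridian scale h = cos φ / cos φ₀ and parallel scale k = cos φ₀ / cos φ (so areas are preserved, h·k = 1).
k = cos φ₀ / cos φ = 3.55  ⇒  cos φ = cos 41.4° / 3.55 = 0.2113.
φ = arccos(0.2113) ≈ 77.8°.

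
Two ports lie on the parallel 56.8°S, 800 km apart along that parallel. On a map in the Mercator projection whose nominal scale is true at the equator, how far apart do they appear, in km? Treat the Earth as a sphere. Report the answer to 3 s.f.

For Mercator, h = k = sec φ (a conformal cylindrical projection has a single point scale, 1/cos φ).
Along the parallel, k = sec 56.8° = 1/0.5476 = 1.826.
Map distance = 800 × 1.826 ≈ 1460 km.

1460 km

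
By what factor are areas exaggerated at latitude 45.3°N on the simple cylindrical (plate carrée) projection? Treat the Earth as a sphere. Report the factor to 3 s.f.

For the equirectangular projection with φ₀ = 0 (plate carrée), h = 1 along meridians and k = sec φ along parallels.
Areal scale = h·k = 1 × sec φ; at 45.3°, h = 1.000, k = 1.422, so h·k = 1.422.

1.42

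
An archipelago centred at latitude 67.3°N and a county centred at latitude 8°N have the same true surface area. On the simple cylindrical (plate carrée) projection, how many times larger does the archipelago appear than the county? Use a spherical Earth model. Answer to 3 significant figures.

For the equirectangular projection with φ₀ = 0 (plate carrée), h = 1 along meridians and k = sec φ along parallels.
Areal scale at 67.3°: h·k = 1.000 × 2.591 = 2.591.
Areal scale at 8°: h·k = 1.000 × 1.010 = 1.010.
Ratio = 2.591/1.010 ≈ 2.57.

2.57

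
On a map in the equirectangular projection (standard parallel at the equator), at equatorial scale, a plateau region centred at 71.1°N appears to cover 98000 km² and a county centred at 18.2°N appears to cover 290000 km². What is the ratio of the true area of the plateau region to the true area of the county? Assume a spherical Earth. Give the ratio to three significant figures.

On the plate carrée, areal scale = h·k = 1 × sec φ, so true area = apparent × cos φ.
True area of plateau region: 98000 × cos(71.1°) = 98000 × 0.3239 = 31740 km².
True area of county: 290000 × cos(18.2°) = 290000 × 0.9500 = 275500 km².
Ratio = 31740 / 275500 ≈ 0.115.

0.115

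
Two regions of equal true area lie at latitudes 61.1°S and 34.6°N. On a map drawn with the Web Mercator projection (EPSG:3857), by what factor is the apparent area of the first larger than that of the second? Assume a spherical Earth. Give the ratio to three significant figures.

2.90

On Mercator, area is exaggerated by sec²φ = 1/cos²φ.
At 61.1°: sec²(61.1°) = 1/0.4833² = 4.282.
At 34.6°: sec²(34.6°) = 1/0.8231² = 1.476.
Ratio = 4.282/1.476 = cos²(34.6°)/cos²(61.1°) ≈ 2.90.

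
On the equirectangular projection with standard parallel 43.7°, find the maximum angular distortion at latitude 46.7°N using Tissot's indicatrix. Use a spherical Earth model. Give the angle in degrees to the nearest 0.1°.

In the equirectangular projection with standard parallel φ₀ = 43.7° (x = Rλ cos φ₀, y = Rφ), meridians are true-scale (h = 1) and the parallel scale is k = cos φ₀ / cos φ.
At 46.7°: h = 1.000, k = 1.054; principal scales a = 1.054, b = 1.000.
sin(ω/2) = (a − b)/(a + b) = 0.05417/2.054 = 0.02637, so ω = 2 arcsin(0.02637) ≈ 3.0°.

3.0°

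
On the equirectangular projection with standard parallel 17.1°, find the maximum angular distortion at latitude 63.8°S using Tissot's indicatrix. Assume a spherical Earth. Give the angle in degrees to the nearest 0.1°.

With standard parallel φ₀ = 17.1°, the equirectangular projection gives x = Rλ cos φ₀, y = Rφ, so h = 1 and k = cos 17.1° / cos φ.
At 63.8°: h = 1.000, k = 2.165; principal scales a = 2.165, b = 1.000.
sin(ω/2) = (a − b)/(a + b) = 1.165/3.165 = 0.3681, so ω = 2 arcsin(0.3681) ≈ 43.2°.

43.2°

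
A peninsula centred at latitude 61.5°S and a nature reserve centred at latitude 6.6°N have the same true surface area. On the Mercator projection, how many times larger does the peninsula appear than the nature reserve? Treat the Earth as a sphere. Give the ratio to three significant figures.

Mercator is conformal with k = sec φ, so areal scale = k² = sec²φ.
At 61.5°: sec²(61.5°) = 1/0.4772² = 4.392.
At 6.6°: sec²(6.6°) = 1/0.9934² = 1.013.
Ratio = 4.392/1.013 = cos²(6.6°)/cos²(61.5°) ≈ 4.33.

4.33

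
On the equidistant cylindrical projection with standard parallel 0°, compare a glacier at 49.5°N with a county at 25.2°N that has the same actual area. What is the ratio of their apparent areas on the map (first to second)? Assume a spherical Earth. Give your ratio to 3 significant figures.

In the plate carrée (x = Rλ, y = Rφ), meridians are true-scale (h = 1) and parallels are stretched by k = sec φ.
Areal scale at 49.5°: h·k = 1.000 × 1.540 = 1.540.
Areal scale at 25.2°: h·k = 1.000 × 1.105 = 1.105.
Ratio = 1.540/1.105 ≈ 1.39.

1.39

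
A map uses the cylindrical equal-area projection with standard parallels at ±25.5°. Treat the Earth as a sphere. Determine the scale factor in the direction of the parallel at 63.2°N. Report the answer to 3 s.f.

For cylindrical equal-area with standard parallel φ₀, h = cos φ / cos φ₀ and k = cos φ₀ / cos φ, so h·k = 1.
k = cos 25.5° / cos 63.2° = 0.9026/0.4509 = 2.002.

2.00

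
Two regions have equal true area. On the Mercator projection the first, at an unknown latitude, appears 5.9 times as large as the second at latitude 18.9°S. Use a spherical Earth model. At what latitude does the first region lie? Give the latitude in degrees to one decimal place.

Mercator areal scale is sec²φ, so apparent-area ratio = sec²φ₁ / sec²φ₂ = cos²φ₂ / cos²φ₁.
cos²φ₂ / cos²φ₁ = 5.9  ⇒  cos φ₁ = cos 18.9° / √5.9 = 0.9461/2.429 = 0.3895.
φ₁ = arccos(0.3895) ≈ 67.1°.

67.1°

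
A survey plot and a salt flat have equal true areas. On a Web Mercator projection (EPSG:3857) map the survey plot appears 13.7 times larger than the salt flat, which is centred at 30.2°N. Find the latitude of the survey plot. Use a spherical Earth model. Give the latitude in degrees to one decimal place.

On Mercator, (apparent₁)/(apparent₂) = sec²φ₁ / sec²φ₂ when true areas are equal.
cos²φ₂ / cos²φ₁ = 13.7  ⇒  cos φ₁ = cos 30.2° / √13.7 = 0.8643/3.701 = 0.2335.
φ₁ = arccos(0.2335) ≈ 76.5°.

76.5°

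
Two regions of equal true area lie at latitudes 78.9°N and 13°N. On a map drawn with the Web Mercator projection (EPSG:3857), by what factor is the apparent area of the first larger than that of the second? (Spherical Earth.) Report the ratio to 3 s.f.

Mercator areal scale is sec²φ.
At 78.9°: sec²(78.9°) = 1/0.1925² = 26.98.
At 13°: sec²(13°) = 1/0.9744² = 1.053.
Ratio = 26.98/1.053 = cos²(13°)/cos²(78.9°) ≈ 25.6.

25.6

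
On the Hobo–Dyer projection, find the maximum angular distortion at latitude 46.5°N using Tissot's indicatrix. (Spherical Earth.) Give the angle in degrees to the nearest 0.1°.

Hobo–Dyer is a cylindrical equal-area projection with standard parallels at ±37.5°. For cylindrical equal-area with standard parallel φ₀, h = cos φ / cos φ₀ and k = cos φ₀ / cos φ, so h·k = 1.
At 46.5°: h = 0.8677, k = 1.153; principal scales a = 1.153, b = 0.8677.
sin(ω/2) = (a − b)/(a + b) = 0.2849/2.020 = 0.1410, so ω = 2 arcsin(0.1410) ≈ 16.2°.

16.2°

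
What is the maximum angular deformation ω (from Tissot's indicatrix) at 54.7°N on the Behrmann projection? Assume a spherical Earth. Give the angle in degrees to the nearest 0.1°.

The Behrmann projection is cylindrical equal-area with φ₀ = 30°. A cylindrical equal-area projection with standard parallel φ₀ has meridian scale h = cos φ / cos φ₀ and parallel scale k = cos φ₀ / cos φ (so areas are preserved, h·k = 1).
At 54.7°: h = 0.6673, k = 1.499; principal scales a = 1.499, b = 0.6673.
sin(ω/2) = (a − b)/(a + b) = 0.8314/2.166 = 0.3839, so ω = 2 arcsin(0.3839) ≈ 45.1°.

45.1°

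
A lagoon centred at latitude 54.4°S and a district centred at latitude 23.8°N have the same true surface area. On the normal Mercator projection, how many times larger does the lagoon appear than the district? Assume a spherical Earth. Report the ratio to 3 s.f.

On Mercator, area is exaggerated by sec²φ = 1/cos²φ.
At 54.4°: sec²(54.4°) = 1/0.5821² = 2.951.
At 23.8°: sec²(23.8°) = 1/0.9150² = 1.195.
Ratio = 2.951/1.195 = cos²(23.8°)/cos²(54.4°) ≈ 2.47.

2.47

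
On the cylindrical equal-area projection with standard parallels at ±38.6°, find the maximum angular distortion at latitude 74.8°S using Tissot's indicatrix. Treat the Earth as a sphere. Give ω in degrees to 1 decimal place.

105.8°

For cylindrical equal-area with standard parallel φ₀, h = cos φ / cos φ₀ and k = cos φ₀ / cos φ, so h·k = 1.
At 74.8°: h = 0.3355, k = 2.981; principal scales a = 2.981, b = 0.3355.
sin(ω/2) = (a − b)/(a + b) = 2.645/3.316 = 0.7977, so ω = 2 arcsin(0.7977) ≈ 105.8°.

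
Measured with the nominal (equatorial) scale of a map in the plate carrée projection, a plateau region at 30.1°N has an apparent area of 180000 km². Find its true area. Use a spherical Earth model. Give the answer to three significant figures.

Plate carrée maps x = Rλ, y = Rφ. The meridian scale is h = 1 and the parallel scale is k = 1/cos φ = sec φ.
Areal scale = h·k = 1 × sec φ; at 30.1°, h = 1.000, k = 1.156, so h·k = 1.156.
True area = apparent / (areal scale) = 180000 / 1.156 ≈ 156000 km².

156000 km²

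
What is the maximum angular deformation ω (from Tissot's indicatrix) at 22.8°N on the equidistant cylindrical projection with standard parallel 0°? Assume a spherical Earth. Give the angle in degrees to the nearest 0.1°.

For the equirectangular projection with φ₀ = 0 (plate carrée), h = 1 along meridians and k = sec φ along parallels.
At 22.8°: h = 1.000, k = 1.085; principal scales a = 1.085, b = 1.000.
sin(ω/2) = (a − b)/(a + b) = 0.08476/2.085 = 0.04066, so ω = 2 arcsin(0.04066) ≈ 4.7°.

4.7°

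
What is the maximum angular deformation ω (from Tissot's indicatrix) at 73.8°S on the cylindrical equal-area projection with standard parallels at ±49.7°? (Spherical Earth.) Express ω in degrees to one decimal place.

86.7°

Cylindrical equal-area (φ₀ = 49.7°): h = cos φ / cos 49.7° along meridians, k = cos 49.7° / cos φ along parallels; h·k = 1.
At 73.8°: h = 0.4313, k = 2.318; principal scales a = 2.318, b = 0.4313.
sin(ω/2) = (a − b)/(a + b) = 1.887/2.750 = 0.6863, so ω = 2 arcsin(0.6863) ≈ 86.7°.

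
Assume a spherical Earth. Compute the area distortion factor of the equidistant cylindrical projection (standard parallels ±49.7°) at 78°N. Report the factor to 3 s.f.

3.11

With standard parallel φ₀ = 49.7°, the equirectangular projection gives x = Rλ cos φ₀, y = Rφ, so h = 1 and k = cos 49.7° / cos φ.
Areal scale = h·k = 1 × cos φ₀ / cos φ; at 78°, h = 1.000, k = 3.111, so h·k = 3.111.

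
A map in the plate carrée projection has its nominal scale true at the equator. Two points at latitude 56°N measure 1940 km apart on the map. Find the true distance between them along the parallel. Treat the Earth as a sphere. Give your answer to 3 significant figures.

1080 km

Plate carrée maps x = Rλ, y = Rφ. The meridian scale is h = 1 and the parallel scale is k = 1/cos φ = sec φ.
Along the parallel at 56°, map distances are exaggerated by k = sec 56° = 1.788.
True distance = 1940 / 1.788 = 1940 × cos 56° ≈ 1080 km.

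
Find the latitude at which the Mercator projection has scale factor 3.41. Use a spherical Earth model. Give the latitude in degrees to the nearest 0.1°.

72.9°

Mercator scale is k = sec φ = 1/cos φ.
1/cos φ = 3.41  ⇒  cos φ = 0.2933  ⇒  φ = arccos(0.2933) ≈ 72.9°.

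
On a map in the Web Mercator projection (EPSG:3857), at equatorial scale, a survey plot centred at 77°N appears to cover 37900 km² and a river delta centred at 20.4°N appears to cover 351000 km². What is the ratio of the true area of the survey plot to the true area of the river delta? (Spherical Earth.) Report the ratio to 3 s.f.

0.00622

On Mercator the areal scale is sec²φ, so true area = apparent × cos²φ.
True area of survey plot: 37900 × cos²(77°) = 37900 × 0.05060 = 1918 km².
True area of river delta: 351000 × cos²(20.4°) = 351000 × 0.8785 = 308400 km².
Ratio = 1918 / 308400 ≈ 0.00622.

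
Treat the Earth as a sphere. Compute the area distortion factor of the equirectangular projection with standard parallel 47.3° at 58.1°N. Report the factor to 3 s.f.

1.28

In the equirectangular projection with standard parallel φ₀ = 47.3° (x = Rλ cos φ₀, y = Rφ), meridians are true-scale (h = 1) and the parallel scale is k = cos φ₀ / cos φ.
Areal scale = h·k = 1 × cos φ₀ / cos φ; at 58.1°, h = 1.000, k = 1.283, so h·k = 1.283.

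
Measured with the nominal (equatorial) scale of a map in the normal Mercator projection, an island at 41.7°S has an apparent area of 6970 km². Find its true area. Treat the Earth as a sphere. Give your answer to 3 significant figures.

3890 km²

Mercator is conformal, so the point scale is isotropic: h = k = sec φ = 1/cos φ.
Areal scale = k² = sec²φ = 1/cos²(41.7°) = 1/0.7466² = 1.794.
True area = apparent / (areal scale) = 6970 / 1.794 ≈ 3890 km².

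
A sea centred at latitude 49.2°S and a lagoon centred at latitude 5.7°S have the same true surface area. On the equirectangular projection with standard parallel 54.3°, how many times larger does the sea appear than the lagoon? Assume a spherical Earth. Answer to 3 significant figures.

With standard parallel φ₀ = 54.3°, the equirectangular projection gives x = Rλ cos φ₀, y = Rφ, so h = 1 and k = cos 54.3° / cos φ.
Areal scale at 49.2°: h·k = 1.000 × 0.8931 = 0.8931.
Areal scale at 5.7°: h·k = 1.000 × 0.5864 = 0.5864.
Ratio = 0.8931/0.5864 ≈ 1.52.

1.52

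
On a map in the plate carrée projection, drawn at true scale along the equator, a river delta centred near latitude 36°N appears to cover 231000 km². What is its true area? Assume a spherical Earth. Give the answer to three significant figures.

187000 km²

In the plate carrée (x = Rλ, y = Rφ), meridians are true-scale (h = 1) and parallels are stretched by k = sec φ.
Areal scale = h·k = 1 × sec φ; at 36°, h = 1.000, k = 1.236, so h·k = 1.236.
True area = apparent / (areal scale) = 231000 / 1.236 ≈ 187000 km².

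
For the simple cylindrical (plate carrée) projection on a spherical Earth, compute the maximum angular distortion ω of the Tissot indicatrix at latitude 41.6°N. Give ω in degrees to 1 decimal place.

16.6°

For the equirectangular projection with φ₀ = 0 (plate carrée), h = 1 along meridians and k = sec φ along parallels.
At 41.6°: h = 1.000, k = 1.337; principal scales a = 1.337, b = 1.000.
sin(ω/2) = (a − b)/(a + b) = 0.3373/2.337 = 0.1443, so ω = 2 arcsin(0.1443) ≈ 16.6°.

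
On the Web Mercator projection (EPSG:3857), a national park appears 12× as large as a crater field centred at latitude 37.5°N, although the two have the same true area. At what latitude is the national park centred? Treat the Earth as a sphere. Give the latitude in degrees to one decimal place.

76.8°

Mercator areal scale is sec²φ, so apparent-area ratio = sec²φ₁ / sec²φ₂ = cos²φ₂ / cos²φ₁.
cos²φ₂ / cos²φ₁ = 12  ⇒  cos φ₁ = cos 37.5° / √12 = 0.7934/3.464 = 0.2290.
φ₁ = arccos(0.2290) ≈ 76.8°.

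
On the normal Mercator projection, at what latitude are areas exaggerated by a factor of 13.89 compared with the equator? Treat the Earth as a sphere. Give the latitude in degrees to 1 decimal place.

Mercator areal scale is sec²φ.
sec²φ = 13.89  ⇒  cos²φ = 0.07199  ⇒  cos φ = 0.2683.
φ = arccos(0.2683) ≈ 74.4°.

74.4°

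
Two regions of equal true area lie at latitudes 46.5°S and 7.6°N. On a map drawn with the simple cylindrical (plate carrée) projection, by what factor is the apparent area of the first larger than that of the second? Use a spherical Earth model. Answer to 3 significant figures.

1.44

In the plate carrée (x = Rλ, y = Rφ), meridians are true-scale (h = 1) and parallels are stretched by k = sec φ.
Areal scale at 46.5°: h·k = 1.000 × 1.453 = 1.453.
Areal scale at 7.6°: h·k = 1.000 × 1.009 = 1.009.
Ratio = 1.453/1.009 ≈ 1.44.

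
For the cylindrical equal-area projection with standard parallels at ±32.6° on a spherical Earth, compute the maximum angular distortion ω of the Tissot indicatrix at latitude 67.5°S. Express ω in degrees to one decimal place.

82.3°

For cylindrical equal-area with standard parallel φ₀, h = cos φ / cos φ₀ and k = cos φ₀ / cos φ, so h·k = 1.
At 67.5°: h = 0.4542, k = 2.201; principal scales a = 2.201, b = 0.4542.
sin(ω/2) = (a − b)/(a + b) = 1.747/2.656 = 0.6579, so ω = 2 arcsin(0.6579) ≈ 82.3°.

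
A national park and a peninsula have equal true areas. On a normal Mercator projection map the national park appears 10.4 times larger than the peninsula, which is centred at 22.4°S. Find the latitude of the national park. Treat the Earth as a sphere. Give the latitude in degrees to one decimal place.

Mercator areal scale is sec²φ, so apparent-area ratio = sec²φ₁ / sec²φ₂ = cos²φ₂ / cos²φ₁.
cos²φ₂ / cos²φ₁ = 10.4  ⇒  cos φ₁ = cos 22.4° / √10.4 = 0.9245/3.225 = 0.2867.
φ₁ = arccos(0.2867) ≈ 73.3°.

73.3°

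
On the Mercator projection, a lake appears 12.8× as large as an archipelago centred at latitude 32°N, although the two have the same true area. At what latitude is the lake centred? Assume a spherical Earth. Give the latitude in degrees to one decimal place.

76.3°

Mercator areal scale is sec²φ, so apparent-area ratio = sec²φ₁ / sec²φ₂ = cos²φ₂ / cos²φ₁.
cos²φ₂ / cos²φ₁ = 12.8  ⇒  cos φ₁ = cos 32° / √12.8 = 0.8480/3.578 = 0.2370.
φ₁ = arccos(0.2370) ≈ 76.3°.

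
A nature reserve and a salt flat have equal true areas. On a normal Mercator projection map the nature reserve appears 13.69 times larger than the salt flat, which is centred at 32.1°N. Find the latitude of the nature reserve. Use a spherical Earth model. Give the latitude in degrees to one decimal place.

Mercator areal scale is sec²φ, so apparent-area ratio = sec²φ₁ / sec²φ₂ = cos²φ₂ / cos²φ₁.
cos²φ₂ / cos²φ₁ = 13.69  ⇒  cos φ₁ = cos 32.1° / √13.69 = 0.8471/3.700 = 0.2290.
φ₁ = arccos(0.2290) ≈ 76.8°.

76.8°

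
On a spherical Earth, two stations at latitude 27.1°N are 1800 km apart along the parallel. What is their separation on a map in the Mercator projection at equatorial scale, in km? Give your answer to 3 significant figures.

Mercator is conformal, so the point scale is isotropic: h = k = sec φ = 1/cos φ.
Along the parallel, k = sec 27.1° = 1/0.8902 = 1.123.
Map distance = 1800 × 1.123 ≈ 2020 km.

2020 km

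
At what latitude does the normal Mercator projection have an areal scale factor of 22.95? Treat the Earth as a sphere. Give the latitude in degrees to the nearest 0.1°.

78.0°

Mercator areal scale is sec²φ.
sec²φ = 22.95  ⇒  cos²φ = 0.04357  ⇒  cos φ = 0.2087.
φ = arccos(0.2087) ≈ 78.0°.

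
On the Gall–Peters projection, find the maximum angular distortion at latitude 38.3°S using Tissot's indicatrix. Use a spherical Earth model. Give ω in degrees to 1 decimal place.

Gall–Peters is a cylindrical equal-area projection with standard parallels at ±45°. A cylindrical equal-area projection with standard parallel φ₀ has meridian scale h = cos φ / cos φ₀ and parallel scale k = cos φ₀ / cos φ (so areas are preserved, h·k = 1).
At 38.3°: h = 1.110, k = 0.9010; principal scales a = 1.110, b = 0.9010.
sin(ω/2) = (a − b)/(a + b) = 0.2088/2.011 = 0.1038, so ω = 2 arcsin(0.1038) ≈ 11.9°.

11.9°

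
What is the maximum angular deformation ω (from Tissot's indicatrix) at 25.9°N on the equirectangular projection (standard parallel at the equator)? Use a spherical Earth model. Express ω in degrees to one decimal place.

6.1°

For the equirectangular projection with φ₀ = 0 (plate carrée), h = 1 along meridians and k = sec φ along parallels.
At 25.9°: h = 1.000, k = 1.112; principal scales a = 1.112, b = 1.000.
sin(ω/2) = (a − b)/(a + b) = 0.1117/2.112 = 0.05288, so ω = 2 arcsin(0.05288) ≈ 6.1°.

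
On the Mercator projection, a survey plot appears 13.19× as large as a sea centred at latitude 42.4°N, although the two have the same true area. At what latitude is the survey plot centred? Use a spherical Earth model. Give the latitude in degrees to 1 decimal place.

78.3°

Mercator areal scale is sec²φ, so apparent-area ratio = sec²φ₁ / sec²φ₂ = cos²φ₂ / cos²φ₁.
cos²φ₂ / cos²φ₁ = 13.19  ⇒  cos φ₁ = cos 42.4° / √13.19 = 0.7385/3.632 = 0.2033.
φ₁ = arccos(0.2033) ≈ 78.3°.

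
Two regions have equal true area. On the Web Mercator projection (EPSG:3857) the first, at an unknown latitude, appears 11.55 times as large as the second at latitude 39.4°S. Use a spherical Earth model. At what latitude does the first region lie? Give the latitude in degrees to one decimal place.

Mercator areal scale is sec²φ, so apparent-area ratio = sec²φ₁ / sec²φ₂ = cos²φ₂ / cos²φ₁.
cos²φ₂ / cos²φ₁ = 11.55  ⇒  cos φ₁ = cos 39.4° / √11.55 = 0.7727/3.399 = 0.2274.
φ₁ = arccos(0.2274) ≈ 76.9°.

76.9°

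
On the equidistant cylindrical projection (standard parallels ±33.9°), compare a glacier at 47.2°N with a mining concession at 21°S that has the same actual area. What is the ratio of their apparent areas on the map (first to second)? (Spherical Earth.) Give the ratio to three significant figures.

With standard parallel φ₀ = 33.9°, the equirectangular projection gives x = Rλ cos φ₀, y = Rφ, so h = 1 and k = cos 33.9° / cos φ.
Areal scale at 47.2°: h·k = 1.000 × 1.222 = 1.222.
Areal scale at 21°: h·k = 1.000 × 0.8891 = 0.8891.
Ratio = 1.222/0.8891 ≈ 1.37.

1.37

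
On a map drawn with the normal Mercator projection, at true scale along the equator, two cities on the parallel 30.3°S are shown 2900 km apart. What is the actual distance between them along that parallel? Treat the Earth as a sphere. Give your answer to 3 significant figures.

2500 km

The Mercator projection is conformal; its linear scale factor is the same in every direction and equals sec φ = 1/cos φ.
Along the parallel at 30.3°, map distances are exaggerated by k = sec 30.3° = 1.158.
True distance = 2900 / 1.158 = 2900 × cos 30.3° ≈ 2500 km.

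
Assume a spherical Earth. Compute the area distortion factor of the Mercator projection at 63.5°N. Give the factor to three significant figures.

The Mercator projection is conformal; its linear scale factor is the same in every direction and equals sec φ = 1/cos φ.
Areal scale = k² = sec²φ = 1/cos²(63.5°) = 1/0.4462² = 5.023.

5.02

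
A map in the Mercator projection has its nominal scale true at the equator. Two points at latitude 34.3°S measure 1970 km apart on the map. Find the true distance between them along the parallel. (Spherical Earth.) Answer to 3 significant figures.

1630 km

The Mercator projection is conformal; its linear scale factor is the same in every direction and equals sec φ = 1/cos φ.
Along the parallel at 34.3°, map distances are exaggerated by k = sec 34.3° = 1.211.
True distance = 1970 / 1.211 = 1970 × cos 34.3° ≈ 1630 km.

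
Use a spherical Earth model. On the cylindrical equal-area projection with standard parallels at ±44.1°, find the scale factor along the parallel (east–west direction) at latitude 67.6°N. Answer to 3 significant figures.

For cylindrical equal-area with standard parallel φ₀, h = cos φ / cos φ₀ and k = cos φ₀ / cos φ, so h·k = 1.
k = cos 44.1° / cos 67.6° = 0.7181/0.3811 = 1.884.

1.88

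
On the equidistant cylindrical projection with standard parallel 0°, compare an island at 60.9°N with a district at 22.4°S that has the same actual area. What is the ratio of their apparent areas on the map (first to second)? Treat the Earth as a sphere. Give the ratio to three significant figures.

1.90

For the equirectangular projection with φ₀ = 0 (plate carrée), h = 1 along meridians and k = sec φ along parallels.
Areal scale at 60.9°: h·k = 1.000 × 2.056 = 2.056.
Areal scale at 22.4°: h·k = 1.000 × 1.082 = 1.082.
Ratio = 2.056/1.082 ≈ 1.90.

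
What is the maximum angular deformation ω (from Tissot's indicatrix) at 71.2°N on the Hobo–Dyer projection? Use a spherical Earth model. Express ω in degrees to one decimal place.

The Hobo–Dyer projection is cylindrical equal-area with φ₀ = 37.5°. For cylindrical equal-area with standard parallel φ₀, h = cos φ / cos φ₀ and k = cos φ₀ / cos φ, so h·k = 1.
At 71.2°: h = 0.4062, k = 2.462; principal scales a = 2.462, b = 0.4062.
sin(ω/2) = (a − b)/(a + b) = 2.056/2.868 = 0.7167, so ω = 2 arcsin(0.7167) ≈ 91.6°.

91.6°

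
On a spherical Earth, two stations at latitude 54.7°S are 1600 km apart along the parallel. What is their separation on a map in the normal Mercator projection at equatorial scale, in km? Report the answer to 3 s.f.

For Mercator, h = k = sec φ (a conformal cylindrical projection has a single point scale, 1/cos φ).
Along the parallel, k = sec 54.7° = 1/0.5779 = 1.731.
Map distance = 1600 × 1.731 ≈ 2770 km.

2770 km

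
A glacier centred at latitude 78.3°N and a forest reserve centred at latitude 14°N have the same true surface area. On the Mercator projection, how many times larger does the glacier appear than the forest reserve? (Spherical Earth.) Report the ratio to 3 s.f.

22.9

Mercator is conformal with k = sec φ, so areal scale = k² = sec²φ.
At 78.3°: sec²(78.3°) = 1/0.2028² = 24.32.
At 14°: sec²(14°) = 1/0.9703² = 1.062.
Ratio = 24.32/1.062 = cos²(14°)/cos²(78.3°) ≈ 22.9.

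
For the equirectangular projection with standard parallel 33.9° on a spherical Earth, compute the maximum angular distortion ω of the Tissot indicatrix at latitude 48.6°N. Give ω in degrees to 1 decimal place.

13.0°

The equidistant cylindrical projection with φ₀ = 33.9° has h = 1 (meridians true) and k = cos φ₀ / cos φ along parallels.
At 48.6°: h = 1.000, k = 1.255; principal scales a = 1.255, b = 1.000.
sin(ω/2) = (a − b)/(a + b) = 0.2551/2.255 = 0.1131, so ω = 2 arcsin(0.1131) ≈ 13.0°.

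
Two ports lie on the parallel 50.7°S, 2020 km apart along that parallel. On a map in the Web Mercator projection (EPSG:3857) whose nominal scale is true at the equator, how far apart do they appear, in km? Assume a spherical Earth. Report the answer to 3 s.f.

For Mercator, h = k = sec φ (a conformal cylindrical projection has a single point scale, 1/cos φ).
Along the parallel, k = sec 50.7° = 1/0.6334 = 1.579.
Map distance = 2020 × 1.579 ≈ 3190 km.

3190 km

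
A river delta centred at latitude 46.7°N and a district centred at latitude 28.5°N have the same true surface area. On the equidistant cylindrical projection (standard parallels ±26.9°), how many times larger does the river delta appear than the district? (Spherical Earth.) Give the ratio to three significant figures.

The equidistant cylindrical projection with φ₀ = 26.9° has h = 1 (meridians true) and k = cos φ₀ / cos φ along parallels.
Areal scale at 46.7°: h·k = 1.000 × 1.300 = 1.300.
Areal scale at 28.5°: h·k = 1.000 × 1.015 = 1.015.
Ratio = 1.300/1.015 ≈ 1.28.

1.28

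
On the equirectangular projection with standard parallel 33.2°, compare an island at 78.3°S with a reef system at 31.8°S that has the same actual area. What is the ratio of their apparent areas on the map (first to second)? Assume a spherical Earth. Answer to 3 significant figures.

4.19

The equidistant cylindrical projection with φ₀ = 33.2° has h = 1 (meridians true) and k = cos φ₀ / cos φ along parallels.
Areal scale at 78.3°: h·k = 1.000 × 4.126 = 4.126.
Areal scale at 31.8°: h·k = 1.000 × 0.9846 = 0.9846.
Ratio = 4.126/0.9846 ≈ 4.19.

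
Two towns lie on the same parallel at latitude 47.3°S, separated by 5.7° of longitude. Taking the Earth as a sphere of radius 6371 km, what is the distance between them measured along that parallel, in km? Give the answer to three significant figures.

Arc length along a parallel = R cos φ · Δλ (with Δλ in radians).
= 6371 × cos 47.3° × (5.7° × π/180) = 6371 × 0.6782 × 0.09948 ≈ 430 km.

430 km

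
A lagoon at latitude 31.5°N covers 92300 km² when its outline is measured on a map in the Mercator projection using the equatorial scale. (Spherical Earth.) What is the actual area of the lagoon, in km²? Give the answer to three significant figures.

67100 km²

Mercator is conformal, so the point scale is isotropic: h = k = sec φ = 1/cos φ.
Areal scale = k² = sec²φ = 1/cos²(31.5°) = 1/0.8526² = 1.376.
True area = apparent / (areal scale) = 92300 / 1.376 ≈ 67100 km².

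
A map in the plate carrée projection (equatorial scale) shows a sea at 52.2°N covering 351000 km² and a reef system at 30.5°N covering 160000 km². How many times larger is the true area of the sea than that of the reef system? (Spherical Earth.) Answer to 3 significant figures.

Plate carrée has h = 1 and k = sec φ, giving areal scale sec φ; true area = (apparent area) · cos φ.
True area of sea: 351000 × cos(52.2°) = 351000 × 0.6129 = 215100 km².
True area of reef system: 160000 × cos(30.5°) = 160000 × 0.8616 = 137900 km².
Ratio = 215100 / 137900 ≈ 1.56.

1.56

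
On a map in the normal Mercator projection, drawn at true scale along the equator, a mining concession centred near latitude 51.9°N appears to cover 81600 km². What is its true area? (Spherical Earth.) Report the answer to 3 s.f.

Mercator is conformal, so the point scale is isotropic: h = k = sec φ = 1/cos φ.
Areal scale = k² = sec²φ = 1/cos²(51.9°) = 1/0.6170² = 2.627.
True area = apparent / (areal scale) = 81600 / 2.627 ≈ 31100 km².

31100 km²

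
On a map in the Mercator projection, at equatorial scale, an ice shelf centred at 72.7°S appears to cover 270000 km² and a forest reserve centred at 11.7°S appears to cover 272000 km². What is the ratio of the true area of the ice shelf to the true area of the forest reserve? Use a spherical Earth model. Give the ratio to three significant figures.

0.0915

On Mercator the areal scale is sec²φ, so true area = apparent × cos²φ.
True area of ice shelf: 270000 × cos²(72.7°) = 270000 × 0.08843 = 23880 km².
True area of forest reserve: 272000 × cos²(11.7°) = 272000 × 0.9589 = 260800 km².
Ratio = 23880 / 260800 ≈ 0.0915.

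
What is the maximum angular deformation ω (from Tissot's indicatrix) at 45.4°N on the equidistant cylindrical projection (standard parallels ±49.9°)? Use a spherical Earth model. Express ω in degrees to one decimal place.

4.9°

In the equirectangular projection with standard parallel φ₀ = 49.9° (x = Rλ cos φ₀, y = Rφ), meridians are true-scale (h = 1) and the parallel scale is k = cos φ₀ / cos φ.
At 45.4°: h = 1.000, k = 0.9174; principal scales a = 1.000, b = 0.9174.
sin(ω/2) = (a − b)/(a + b) = 0.08264/1.917 = 0.04310, so ω = 2 arcsin(0.04310) ≈ 4.9°.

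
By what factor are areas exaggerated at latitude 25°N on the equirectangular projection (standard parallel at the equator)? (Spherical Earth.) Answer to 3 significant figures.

In the plate carrée (x = Rλ, y = Rφ), meridians are true-scale (h = 1) and parallels are stretched by k = sec φ.
Areal scale = h·k = 1 × sec φ; at 25°, h = 1.000, k = 1.103, so h·k = 1.103.

1.10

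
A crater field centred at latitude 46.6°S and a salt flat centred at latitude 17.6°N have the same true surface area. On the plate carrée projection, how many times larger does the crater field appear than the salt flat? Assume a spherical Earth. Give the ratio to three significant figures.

Plate carrée maps x = Rλ, y = Rφ. The meridian scale is h = 1 and the parallel scale is k = 1/cos φ = sec φ.
Areal scale at 46.6°: h·k = 1.000 × 1.455 = 1.455.
Areal scale at 17.6°: h·k = 1.000 × 1.049 = 1.049.
Ratio = 1.455/1.049 ≈ 1.39.

1.39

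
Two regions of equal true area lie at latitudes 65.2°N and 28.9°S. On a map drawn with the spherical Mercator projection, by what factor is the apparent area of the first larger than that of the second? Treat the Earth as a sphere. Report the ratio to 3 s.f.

Mercator areal scale is sec²φ.
At 65.2°: sec²(65.2°) = 1/0.4195² = 5.684.
At 28.9°: sec²(28.9°) = 1/0.8755² = 1.305.
Ratio = 5.684/1.305 = cos²(28.9°)/cos²(65.2°) ≈ 4.36.

4.36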